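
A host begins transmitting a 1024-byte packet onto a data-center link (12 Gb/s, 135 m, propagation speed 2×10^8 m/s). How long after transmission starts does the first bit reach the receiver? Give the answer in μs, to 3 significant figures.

0.675 μs

First bit experiences only propagation delay: d/s = 135/200000000 = 0.675 μs.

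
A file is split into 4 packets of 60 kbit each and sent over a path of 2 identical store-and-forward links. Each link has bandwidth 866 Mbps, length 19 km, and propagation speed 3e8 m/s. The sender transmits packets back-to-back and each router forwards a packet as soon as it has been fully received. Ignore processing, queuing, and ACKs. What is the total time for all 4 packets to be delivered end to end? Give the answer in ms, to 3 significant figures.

0.473 ms

Per-hop transmission t_tx = L/R = 60000/866000000 = 0.0692841 ms.
Per-hop propagation t_prop = 19000/300000000 = 0.0633333 ms.
Pipeline fill: first packet needs 2·t_tx to clear all hops; remaining 3 packets each add one t_tx.
Total = (2+4-1)·t_tx + 2·t_prop = 5·0.0692841 + 2·0.0633333 = 0.473 ms.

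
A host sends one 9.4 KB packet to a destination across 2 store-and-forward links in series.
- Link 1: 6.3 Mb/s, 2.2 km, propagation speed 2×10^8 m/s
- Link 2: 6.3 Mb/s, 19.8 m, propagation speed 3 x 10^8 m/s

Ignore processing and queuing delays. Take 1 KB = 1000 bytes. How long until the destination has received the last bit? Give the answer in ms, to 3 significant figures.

L = 75200 bits.
Transmission delay per hop = L/R = 75200/6300000 = 11.9365 ms; 2 hops → 23.873 ms.
Propagation delays (d/s per hop): 0.011, 6.6e-05 ms; sum = 0.011066 ms.
End-to-end = 23.9 ms.

23.9 ms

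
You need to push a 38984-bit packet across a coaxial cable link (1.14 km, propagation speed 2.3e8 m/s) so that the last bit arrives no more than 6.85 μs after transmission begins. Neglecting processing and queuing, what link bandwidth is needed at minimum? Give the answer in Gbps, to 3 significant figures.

Propagation delay = 1140 / 2.3e+08 = 4.95652 μs.
Transmission budget = 6.85 − 4.95652 = 1.89348 μs.
R ≥ L / t_tx = 38984 bits / 1.89348e-06 s = 20.6 Gbps.

20.6 Gbps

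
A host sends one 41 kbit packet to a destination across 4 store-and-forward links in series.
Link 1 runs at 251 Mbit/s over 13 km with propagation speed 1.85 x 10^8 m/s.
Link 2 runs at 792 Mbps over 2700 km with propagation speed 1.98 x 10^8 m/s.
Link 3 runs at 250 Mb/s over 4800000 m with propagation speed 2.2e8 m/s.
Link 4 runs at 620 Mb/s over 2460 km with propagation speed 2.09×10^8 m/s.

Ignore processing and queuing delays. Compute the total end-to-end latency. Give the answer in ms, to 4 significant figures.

47.74 ms

L = 41000 bits.
Transmission delays (L/R per hop): 0.163347, 0.0517677, 0.164, 0.066129 ms; sum = 0.445243 ms.
Propagation delays (d/s per hop): 0.0702703, 13.6364, 21.8182, 11.7703 ms; sum = 47.2952 ms.
End-to-end = 47.74 ms.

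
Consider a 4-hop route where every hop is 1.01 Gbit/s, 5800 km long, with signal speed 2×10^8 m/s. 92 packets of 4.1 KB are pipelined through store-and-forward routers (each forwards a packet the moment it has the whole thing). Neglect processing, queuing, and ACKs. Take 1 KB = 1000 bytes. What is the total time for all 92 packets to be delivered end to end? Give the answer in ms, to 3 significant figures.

Per-hop transmission t_tx = L/R = 32800/1010000000 = 0.0324752 ms.
Per-hop propagation t_prop = 5800000/200000000 = 29 ms.
Pipeline fill: first packet needs 4·t_tx to clear all hops; remaining 91 packets each add one t_tx.
Total = (4+92-1)·t_tx + 4·t_prop = 95·0.0324752 + 4·29 = 119 ms.

119 ms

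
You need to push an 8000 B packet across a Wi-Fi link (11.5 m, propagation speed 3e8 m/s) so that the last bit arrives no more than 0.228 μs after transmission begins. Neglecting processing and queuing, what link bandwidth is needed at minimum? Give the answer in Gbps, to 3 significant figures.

L = 64000 bits.
Propagation delay = 11.5 / 300000000 = 0.0383333 μs.
Transmission budget = 0.228 − 0.0383333 = 0.189667 μs.
R ≥ L / t_tx = 64000 bits / 1.89667e-07 s = 337 Gbps.

337 Gbps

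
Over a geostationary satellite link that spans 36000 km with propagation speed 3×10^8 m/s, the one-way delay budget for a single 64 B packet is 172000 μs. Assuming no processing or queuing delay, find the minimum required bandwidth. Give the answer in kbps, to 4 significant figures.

L = 512 bits.
Propagation delay = 36000000 / 300000000 = 120000 μs.
Transmission budget = 172000 − 120000 = 52000 μs.
R ≥ L / t_tx = 512 bits / 0.052 s = 9.846 kbps.

9.846 kbps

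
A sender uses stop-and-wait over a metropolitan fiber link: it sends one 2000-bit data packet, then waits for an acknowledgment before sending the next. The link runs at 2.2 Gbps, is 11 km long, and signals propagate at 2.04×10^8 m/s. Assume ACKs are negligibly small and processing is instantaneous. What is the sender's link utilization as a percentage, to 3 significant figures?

0.836 %

t_tx = L/R = 2000/2200000000 = 9.09091e-07 s.
t_prop = 11000/204000000 = 5.39216e-05 s; RTT = 0.000107843 s.
Cycle = t_tx + RTT = 0.000108752 s.
Utilization = t_tx / cycle = 9.09091e-07/0.000108752 = 0.836 %.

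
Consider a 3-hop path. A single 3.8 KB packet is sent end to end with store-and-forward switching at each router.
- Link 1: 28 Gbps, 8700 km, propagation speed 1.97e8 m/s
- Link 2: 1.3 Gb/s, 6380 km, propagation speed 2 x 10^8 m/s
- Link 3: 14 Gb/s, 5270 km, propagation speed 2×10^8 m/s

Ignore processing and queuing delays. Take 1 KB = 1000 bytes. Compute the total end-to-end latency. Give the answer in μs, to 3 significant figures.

L = 30400 bits.
Transmission delays (L/R per hop): 1.08571, 23.3846, 2.17143 μs; sum = 26.6418 μs.
Propagation delays (d/s per hop): 44162.4, 31900, 26350 μs; sum = 102412 μs.
End-to-end = 102000 μs.

102000 μs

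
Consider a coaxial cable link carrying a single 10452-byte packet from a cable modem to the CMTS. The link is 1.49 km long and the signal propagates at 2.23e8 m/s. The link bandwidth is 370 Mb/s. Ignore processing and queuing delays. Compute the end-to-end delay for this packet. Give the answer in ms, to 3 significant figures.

L = 10452 × 8 = 83616 bits.
Transmission delay = L/R = 83616 / 370000000 = 0.225989 ms.
Propagation delay = d/s = 1490 m / 223000000 m/s = 0.00668161 ms.
Total = 0.233 ms.

0.233 ms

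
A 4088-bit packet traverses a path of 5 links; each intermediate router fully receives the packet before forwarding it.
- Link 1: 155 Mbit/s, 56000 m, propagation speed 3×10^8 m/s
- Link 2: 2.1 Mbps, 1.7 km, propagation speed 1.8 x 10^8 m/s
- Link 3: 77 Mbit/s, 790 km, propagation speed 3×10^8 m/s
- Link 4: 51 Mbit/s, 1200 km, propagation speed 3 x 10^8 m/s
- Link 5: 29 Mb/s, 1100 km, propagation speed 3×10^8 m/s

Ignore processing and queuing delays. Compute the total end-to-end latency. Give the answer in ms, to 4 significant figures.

12.74 ms

Transmission delays (L/R per hop): 0.0263742, 1.94667, 0.0530909, 0.0801569, 0.140966 ms; sum = 2.24725 ms.
Propagation delays (d/s per hop): 0.186667, 0.00944444, 2.63333, 4, 3.66667 ms; sum = 10.4961 ms.
End-to-end = 12.74 ms.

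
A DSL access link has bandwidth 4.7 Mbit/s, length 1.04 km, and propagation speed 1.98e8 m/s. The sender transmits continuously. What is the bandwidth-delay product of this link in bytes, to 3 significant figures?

3.09 bytes

Propagation delay = 1040 / 198000000 = 5.25253e-06 s.
BDP = R × t_prop = 4700000 × 5.25253e-06 = 24.6869 bits.
In bytes: 24.6869/8 = 3.09 bytes.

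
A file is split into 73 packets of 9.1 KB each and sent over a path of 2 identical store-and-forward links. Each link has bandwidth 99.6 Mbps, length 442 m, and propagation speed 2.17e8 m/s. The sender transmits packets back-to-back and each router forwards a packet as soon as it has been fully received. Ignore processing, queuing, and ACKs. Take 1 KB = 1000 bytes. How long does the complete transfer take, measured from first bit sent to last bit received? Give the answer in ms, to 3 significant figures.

Per-hop transmission t_tx = L/R = 72800/99600000 = 0.730924 ms.
Per-hop propagation t_prop = 442/217000000 = 0.00203687 ms.
Pipeline fill: first packet needs 2·t_tx to clear all hops; remaining 72 packets each add one t_tx.
Total = (2+73-1)·t_tx + 2·t_prop = 74·0.730924 + 2·0.00203687 = 54.1 ms.

54.1 ms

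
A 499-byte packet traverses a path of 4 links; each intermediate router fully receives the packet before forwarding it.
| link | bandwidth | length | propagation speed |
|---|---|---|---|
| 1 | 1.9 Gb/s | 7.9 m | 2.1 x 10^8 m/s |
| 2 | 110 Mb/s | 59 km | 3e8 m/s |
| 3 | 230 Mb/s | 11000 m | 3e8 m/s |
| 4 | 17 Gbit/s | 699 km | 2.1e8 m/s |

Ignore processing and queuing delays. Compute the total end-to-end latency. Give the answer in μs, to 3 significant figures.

L = 499 × 8 = 3992 bits.
Transmission delays (L/R per hop): 2.10105, 36.2909, 17.3565, 0.234824 μs; sum = 55.9833 μs.
Propagation delays (d/s per hop): 0.037619, 196.667, 36.6667, 3328.57 μs; sum = 3561.94 μs.
End-to-end = 3620 μs.

3620 μs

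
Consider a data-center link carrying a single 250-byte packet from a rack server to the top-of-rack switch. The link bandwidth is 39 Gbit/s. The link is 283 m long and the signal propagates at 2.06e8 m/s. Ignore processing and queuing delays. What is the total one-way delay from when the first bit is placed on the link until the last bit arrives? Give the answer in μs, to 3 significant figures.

L = 250 × 8 = 2000 bits.
Transmission delay = L/R = 2000 / 39000000000 = 0.0512821 μs.
Propagation delay = d/s = 283 m / 206000000 m/s = 1.37379 μs.
Total = 1.43 μs.

1.43 μs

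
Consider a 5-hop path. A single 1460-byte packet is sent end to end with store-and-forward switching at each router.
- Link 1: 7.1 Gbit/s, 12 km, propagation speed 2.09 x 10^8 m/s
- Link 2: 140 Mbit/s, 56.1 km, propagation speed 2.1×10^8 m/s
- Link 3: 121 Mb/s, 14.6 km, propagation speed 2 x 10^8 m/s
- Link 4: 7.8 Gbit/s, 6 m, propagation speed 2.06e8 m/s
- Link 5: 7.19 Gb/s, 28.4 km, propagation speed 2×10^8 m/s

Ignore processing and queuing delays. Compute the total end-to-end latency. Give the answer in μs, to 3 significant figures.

724 μs

L = 1460 × 8 = 11680 bits.
Transmission delays (L/R per hop): 1.64507, 83.4286, 96.5289, 1.49744, 1.62448 μs; sum = 184.724 μs.
Propagation delays (d/s per hop): 57.4163, 267.143, 73, 0.0291262, 142 μs; sum = 539.588 μs.
End-to-end = 724 μs.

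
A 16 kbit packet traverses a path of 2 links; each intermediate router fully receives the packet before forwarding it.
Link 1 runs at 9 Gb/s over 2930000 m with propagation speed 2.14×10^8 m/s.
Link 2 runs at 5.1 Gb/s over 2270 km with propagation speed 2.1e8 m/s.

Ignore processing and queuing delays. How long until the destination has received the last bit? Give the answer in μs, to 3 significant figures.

24500 μs

L = 16000 bits.
Transmission delays (L/R per hop): 1.77778, 3.13725 μs; sum = 4.91503 μs.
Propagation delays (d/s per hop): 13691.6, 10809.5 μs; sum = 24501.1 μs.
End-to-end = 24500 μs.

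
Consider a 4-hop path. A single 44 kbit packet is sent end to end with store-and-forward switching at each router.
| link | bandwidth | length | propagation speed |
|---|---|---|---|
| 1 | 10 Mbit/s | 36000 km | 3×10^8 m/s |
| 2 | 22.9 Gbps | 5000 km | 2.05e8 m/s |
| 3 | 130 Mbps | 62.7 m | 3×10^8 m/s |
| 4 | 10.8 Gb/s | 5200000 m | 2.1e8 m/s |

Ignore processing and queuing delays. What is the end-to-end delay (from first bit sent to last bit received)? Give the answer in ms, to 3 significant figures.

174 ms

L = 44000 bits.
Transmission delays (L/R per hop): 4.4, 0.0019214, 0.338462, 0.00407407 ms; sum = 4.74446 ms.
Propagation delays (d/s per hop): 120, 24.3902, 0.000209, 24.7619 ms; sum = 169.152 ms.
End-to-end = 174 ms.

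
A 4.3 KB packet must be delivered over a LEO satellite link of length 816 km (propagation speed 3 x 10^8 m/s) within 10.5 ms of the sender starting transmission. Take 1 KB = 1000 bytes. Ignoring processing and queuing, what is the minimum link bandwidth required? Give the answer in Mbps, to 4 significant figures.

L = 34400 bits.
Propagation delay = 816000 / 300000000 = 2.72 ms.
Transmission budget = 10.5 − 2.72 = 7.78 ms.
R ≥ L / t_tx = 34400 bits / 0.00778 s = 4.422 Mbps.

4.422 Mbps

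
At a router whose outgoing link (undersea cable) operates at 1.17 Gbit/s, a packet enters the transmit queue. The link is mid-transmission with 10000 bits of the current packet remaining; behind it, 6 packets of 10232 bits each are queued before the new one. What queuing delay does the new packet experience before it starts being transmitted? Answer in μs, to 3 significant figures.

Each queued packet: L/R = 10232/1170000000 = 8.7453 μs.
6 queued → 52.4718 μs.
Plus remaining 10000 bits of current packet: 8.54701 μs.
Queuing delay = 61.0 μs.

61.0 μs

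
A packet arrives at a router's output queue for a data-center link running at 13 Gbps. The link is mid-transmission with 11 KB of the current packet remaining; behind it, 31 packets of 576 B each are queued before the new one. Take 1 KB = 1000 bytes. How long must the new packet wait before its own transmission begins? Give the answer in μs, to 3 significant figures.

17.8 μs

Each queued packet: L/R = 4608/13000000000 = 0.354462 μs.
31 queued → 10.9883 μs.
Plus remaining 88000 bits of current packet: 6.76923 μs.
Queuing delay = 17.8 μs.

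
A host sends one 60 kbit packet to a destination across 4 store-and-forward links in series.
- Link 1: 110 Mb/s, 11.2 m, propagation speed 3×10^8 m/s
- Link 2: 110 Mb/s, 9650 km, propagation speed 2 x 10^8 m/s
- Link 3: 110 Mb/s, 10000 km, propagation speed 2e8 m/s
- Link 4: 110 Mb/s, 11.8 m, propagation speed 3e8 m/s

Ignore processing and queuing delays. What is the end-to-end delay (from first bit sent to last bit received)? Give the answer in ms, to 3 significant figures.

100 ms

L = 60000 bits.
Transmission delay per hop = L/R = 60000/110000000 = 0.545455 ms; 4 hops → 2.18182 ms.
Propagation delays (d/s per hop): 3.73333e-05, 48.25, 50, 3.93333e-05 ms; sum = 98.2501 ms.
End-to-end = 100 ms.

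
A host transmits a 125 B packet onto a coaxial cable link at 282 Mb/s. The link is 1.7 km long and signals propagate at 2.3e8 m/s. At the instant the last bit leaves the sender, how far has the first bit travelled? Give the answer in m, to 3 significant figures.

t_tx = L/R = 1000/282000000 = 3.5461e-06 s.
Distance = s × t_tx = 2.3e+08 × 3.5461e-06 = 816 m.

816 m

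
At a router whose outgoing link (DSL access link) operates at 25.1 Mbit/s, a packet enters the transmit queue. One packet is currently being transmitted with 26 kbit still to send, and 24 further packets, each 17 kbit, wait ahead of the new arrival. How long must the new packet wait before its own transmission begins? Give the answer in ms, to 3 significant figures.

Each queued packet: L/R = 17000/25100000 = 0.677291 ms.
24 queued → 16.255 ms.
Plus remaining 26000 bits of current packet: 1.03586 ms.
Queuing delay = 17.3 ms.

17.3 ms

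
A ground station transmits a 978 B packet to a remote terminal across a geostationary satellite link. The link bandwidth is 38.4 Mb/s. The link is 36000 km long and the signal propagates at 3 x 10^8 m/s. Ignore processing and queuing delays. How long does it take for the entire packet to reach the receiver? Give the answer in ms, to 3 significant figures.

120 ms

L = 978 × 8 = 7824 bits.
Transmission delay = L/R = 7824 / 38400000 = 0.20375 ms.
Propagation delay = d/s = 36000000 m / 300000000 m/s = 120 ms.
Total = 120 ms.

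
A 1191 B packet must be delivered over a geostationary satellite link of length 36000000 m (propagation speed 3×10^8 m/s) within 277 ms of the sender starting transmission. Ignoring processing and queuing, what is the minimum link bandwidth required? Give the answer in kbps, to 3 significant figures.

60.7 kbps

L = 9528 bits.
Propagation delay = 36000000 / 300000000 = 120 ms.
Transmission budget = 277 − 120 = 157 ms.
R ≥ L / t_tx = 9528 bits / 0.157 s = 60.7 kbps.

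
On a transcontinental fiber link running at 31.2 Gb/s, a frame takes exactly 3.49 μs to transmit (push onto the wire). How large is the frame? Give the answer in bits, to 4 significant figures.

108900 bits

L = R × t_tx = 31200000000 b/s × 3.49e-06 s = 108888 bits.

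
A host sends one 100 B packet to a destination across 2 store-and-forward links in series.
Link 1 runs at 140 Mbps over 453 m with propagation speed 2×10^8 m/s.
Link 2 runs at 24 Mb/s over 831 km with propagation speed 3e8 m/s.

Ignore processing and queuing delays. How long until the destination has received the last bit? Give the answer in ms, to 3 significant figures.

2.81 ms

L = 100 × 8 = 800 bits.
Transmission delays (L/R per hop): 0.00571429, 0.0333333 ms; sum = 0.0390476 ms.
Propagation delays (d/s per hop): 0.002265, 2.77 ms; sum = 2.77227 ms.
End-to-end = 2.81 ms.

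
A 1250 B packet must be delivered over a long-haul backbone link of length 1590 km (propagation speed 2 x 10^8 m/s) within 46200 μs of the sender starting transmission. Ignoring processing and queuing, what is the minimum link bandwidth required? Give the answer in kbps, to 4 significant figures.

L = 10000 bits.
Propagation delay = 1590000 / 200000000 = 7950 μs.
Transmission budget = 46200 − 7950 = 38250 μs.
R ≥ L / t_tx = 10000 bits / 0.03825 s = 261.4 kbps.

261.4 kbps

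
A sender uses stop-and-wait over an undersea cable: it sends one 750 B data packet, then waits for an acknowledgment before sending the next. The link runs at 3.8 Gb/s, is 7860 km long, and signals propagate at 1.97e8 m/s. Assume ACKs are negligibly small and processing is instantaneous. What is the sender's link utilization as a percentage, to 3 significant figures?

0.00198 %

t_tx = L/R = 6000/3800000000 = 1.57895e-06 s.
t_prop = 7860000/197000000 = 0.0398985 s; RTT = 0.079797 s.
Cycle = t_tx + RTT = 0.0797985 s.
Utilization = t_tx / cycle = 1.57895e-06/0.0797985 = 0.00198 %.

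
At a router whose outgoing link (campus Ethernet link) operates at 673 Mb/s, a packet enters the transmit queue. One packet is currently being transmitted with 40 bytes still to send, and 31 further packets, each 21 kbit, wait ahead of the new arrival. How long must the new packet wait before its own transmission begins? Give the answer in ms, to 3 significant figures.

0.968 ms

Each queued packet: L/R = 21000/673000000 = 0.0312036 ms.
31 queued → 0.967311 ms.
Plus remaining 320 bits of current packet: 0.000475483 ms.
Queuing delay = 0.968 ms.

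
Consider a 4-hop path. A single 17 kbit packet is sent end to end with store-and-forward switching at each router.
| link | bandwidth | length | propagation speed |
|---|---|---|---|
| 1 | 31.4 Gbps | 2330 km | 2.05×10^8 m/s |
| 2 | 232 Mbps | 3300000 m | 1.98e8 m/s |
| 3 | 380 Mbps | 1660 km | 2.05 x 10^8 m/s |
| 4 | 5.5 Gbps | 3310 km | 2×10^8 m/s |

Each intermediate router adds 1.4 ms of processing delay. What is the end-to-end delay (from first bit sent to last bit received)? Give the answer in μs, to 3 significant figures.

L = 17000 bits.
Transmission delays (L/R per hop): 0.541401, 73.2759, 44.7368, 3.09091 μs; sum = 121.645 μs.
Propagation delays (d/s per hop): 11365.9, 16666.7, 8097.56, 16550 μs; sum = 52680.1 μs.
Processing at 3 router(s): 3 × 1.4 ms = 4200 μs.
End-to-end = 57000 μs.

57000 μs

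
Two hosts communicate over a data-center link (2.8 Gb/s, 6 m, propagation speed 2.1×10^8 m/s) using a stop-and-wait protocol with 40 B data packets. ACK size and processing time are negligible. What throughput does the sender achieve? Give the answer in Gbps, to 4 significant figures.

1.867 Gbps

t_tx = L/R = 320/2800000000 = 1.14286e-07 s.
t_prop = 6/210000000 = 2.85714e-08 s; RTT = 5.71429e-08 s.
Cycle = t_tx + RTT = 1.71429e-07 s.
Throughput = L / cycle = 320 / 1.71429e-07 = 1.867 Gbps.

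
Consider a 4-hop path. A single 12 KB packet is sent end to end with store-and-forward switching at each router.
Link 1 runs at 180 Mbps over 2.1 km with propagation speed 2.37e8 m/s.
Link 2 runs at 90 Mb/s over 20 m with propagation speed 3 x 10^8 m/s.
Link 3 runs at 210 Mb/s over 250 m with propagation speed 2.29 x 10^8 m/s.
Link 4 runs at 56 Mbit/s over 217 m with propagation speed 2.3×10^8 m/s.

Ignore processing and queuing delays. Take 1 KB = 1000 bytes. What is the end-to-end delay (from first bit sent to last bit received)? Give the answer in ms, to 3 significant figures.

3.78 ms

L = 96000 bits.
Transmission delays (L/R per hop): 0.533333, 1.06667, 0.457143, 1.71429 ms; sum = 3.77143 ms.
Propagation delays (d/s per hop): 0.00886076, 6.66667e-05, 0.0010917, 0.000943478 ms; sum = 0.0109626 ms.
End-to-end = 3.78 ms.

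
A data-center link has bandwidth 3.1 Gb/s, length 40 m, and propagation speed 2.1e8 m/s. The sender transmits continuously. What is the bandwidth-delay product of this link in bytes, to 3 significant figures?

Propagation delay = 40 / 210000000 = 1.90476e-07 s.
BDP = R × t_prop = 3100000000 × 1.90476e-07 = 590.476 bits.
In bytes: 590.476/8 = 73.8 bytes.

73.8 bytes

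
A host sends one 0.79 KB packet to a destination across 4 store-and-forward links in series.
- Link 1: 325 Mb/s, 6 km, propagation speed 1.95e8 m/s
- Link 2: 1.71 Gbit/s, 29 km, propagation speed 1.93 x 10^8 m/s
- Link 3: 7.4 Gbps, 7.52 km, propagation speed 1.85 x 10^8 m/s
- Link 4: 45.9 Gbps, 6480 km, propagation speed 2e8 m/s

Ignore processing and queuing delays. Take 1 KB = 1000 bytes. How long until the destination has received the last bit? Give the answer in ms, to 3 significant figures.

32.6 ms

L = 6320 bits.
Transmission delays (L/R per hop): 0.0194462, 0.00369591, 0.000854054, 0.000137691 ms; sum = 0.0241338 ms.
Propagation delays (d/s per hop): 0.0307692, 0.150259, 0.0406486, 32.4 ms; sum = 32.6217 ms.
End-to-end = 32.6 ms.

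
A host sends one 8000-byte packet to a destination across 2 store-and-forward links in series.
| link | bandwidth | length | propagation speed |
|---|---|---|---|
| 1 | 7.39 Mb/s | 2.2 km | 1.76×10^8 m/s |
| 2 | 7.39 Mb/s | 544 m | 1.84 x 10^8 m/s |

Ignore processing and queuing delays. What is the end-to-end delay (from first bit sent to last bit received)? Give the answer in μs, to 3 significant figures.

L = 8000 × 8 = 64000 bits.
Transmission delay per hop = L/R = 64000/7390000 = 8660.35 μs; 2 hops → 17320.7 μs.
Propagation delays (d/s per hop): 12.5, 2.95652 μs; sum = 15.4565 μs.
End-to-end = 17300 μs.

17300 μs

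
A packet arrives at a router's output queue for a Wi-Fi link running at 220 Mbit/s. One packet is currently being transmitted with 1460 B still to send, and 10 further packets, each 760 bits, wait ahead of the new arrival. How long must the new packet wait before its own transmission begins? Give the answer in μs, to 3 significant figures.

87.6 μs

Each queued packet: L/R = 760/220000000 = 3.45455 μs.
10 queued → 34.5455 μs.
Plus remaining 11680 bits of current packet: 53.0909 μs.
Queuing delay = 87.6 μs.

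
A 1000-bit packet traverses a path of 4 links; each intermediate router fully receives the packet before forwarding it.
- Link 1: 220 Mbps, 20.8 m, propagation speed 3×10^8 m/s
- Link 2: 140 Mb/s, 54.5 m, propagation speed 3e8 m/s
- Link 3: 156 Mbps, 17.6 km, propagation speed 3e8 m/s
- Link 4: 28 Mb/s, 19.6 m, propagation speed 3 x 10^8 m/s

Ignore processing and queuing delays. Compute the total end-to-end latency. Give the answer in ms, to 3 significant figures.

Transmission delays (L/R per hop): 0.00454545, 0.00714286, 0.00641026, 0.0357143 ms; sum = 0.0538129 ms.
Propagation delays (d/s per hop): 6.93333e-05, 0.000181667, 0.0586667, 6.53333e-05 ms; sum = 0.058983 ms.
End-to-end = 0.113 ms.

0.113 ms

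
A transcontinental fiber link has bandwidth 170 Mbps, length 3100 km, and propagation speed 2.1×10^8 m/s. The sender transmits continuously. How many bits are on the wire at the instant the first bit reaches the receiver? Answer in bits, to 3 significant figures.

2510000 bits

Propagation delay = 3100000 / 210000000 = 0.0147619 s.
BDP = R × t_prop = 170000000 × 0.0147619 = 2509520 bits.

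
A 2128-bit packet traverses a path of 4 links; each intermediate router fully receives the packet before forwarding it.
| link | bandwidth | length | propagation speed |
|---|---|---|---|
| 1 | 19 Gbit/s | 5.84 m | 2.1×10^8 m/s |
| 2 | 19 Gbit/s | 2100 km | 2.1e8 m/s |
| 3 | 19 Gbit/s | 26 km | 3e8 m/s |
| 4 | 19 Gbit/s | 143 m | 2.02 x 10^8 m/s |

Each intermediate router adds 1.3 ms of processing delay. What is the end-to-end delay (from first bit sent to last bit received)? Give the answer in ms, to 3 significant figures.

14.0 ms

Transmission delay per hop = L/R = 2128/19000000000 = 0.000112 ms; 4 hops → 0.000448 ms.
Propagation delays (d/s per hop): 2.78095e-05, 10, 0.0866667, 0.000707921 ms; sum = 10.0874 ms.
Processing at 3 router(s): 3 × 1.3 ms = 3.9 ms.
End-to-end = 14.0 ms.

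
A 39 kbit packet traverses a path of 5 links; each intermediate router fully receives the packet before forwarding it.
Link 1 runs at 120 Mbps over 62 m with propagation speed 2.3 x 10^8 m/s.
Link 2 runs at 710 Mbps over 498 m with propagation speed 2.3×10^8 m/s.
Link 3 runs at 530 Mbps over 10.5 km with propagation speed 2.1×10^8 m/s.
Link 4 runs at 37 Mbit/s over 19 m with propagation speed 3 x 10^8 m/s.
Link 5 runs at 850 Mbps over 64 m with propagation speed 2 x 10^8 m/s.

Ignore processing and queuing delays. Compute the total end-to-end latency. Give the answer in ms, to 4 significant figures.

1.606 ms

L = 39000 bits.
Transmission delays (L/R per hop): 0.325, 0.0549296, 0.0735849, 1.05405, 0.0458824 ms; sum = 1.55345 ms.
Propagation delays (d/s per hop): 0.000269565, 0.00216522, 0.05, 6.33333e-05, 0.00032 ms; sum = 0.0528181 ms.
End-to-end = 1.606 ms.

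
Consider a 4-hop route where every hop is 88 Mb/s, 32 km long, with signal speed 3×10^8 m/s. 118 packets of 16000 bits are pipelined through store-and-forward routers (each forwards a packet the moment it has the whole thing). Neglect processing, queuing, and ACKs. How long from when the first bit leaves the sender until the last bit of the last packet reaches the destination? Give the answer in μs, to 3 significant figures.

22400 μs

Per-hop transmission t_tx = L/R = 16000/88000000 = 181.818 μs.
Per-hop propagation t_prop = 32000/300000000 = 106.667 μs.
Pipeline fill: first packet needs 4·t_tx to clear all hops; remaining 117 packets each add one t_tx.
Total = (4+118-1)·t_tx + 4·t_prop = 121·181.818 + 4·106.667 = 22400 μs.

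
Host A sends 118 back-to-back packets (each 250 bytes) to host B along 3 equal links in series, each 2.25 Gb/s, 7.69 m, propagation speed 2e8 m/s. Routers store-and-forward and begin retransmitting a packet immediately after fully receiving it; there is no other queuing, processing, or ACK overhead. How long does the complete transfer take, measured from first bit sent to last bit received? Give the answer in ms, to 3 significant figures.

0.107 ms

Per-hop transmission t_tx = L/R = 2000/2250000000 = 0.000888889 ms.
Per-hop propagation t_prop = 7.69/200000000 = 3.845e-05 ms.
Pipeline fill: first packet needs 3·t_tx to clear all hops; remaining 117 packets each add one t_tx.
Total = (3+118-1)·t_tx + 3·t_prop = 120·0.000888889 + 3·3.845e-05 = 0.107 ms.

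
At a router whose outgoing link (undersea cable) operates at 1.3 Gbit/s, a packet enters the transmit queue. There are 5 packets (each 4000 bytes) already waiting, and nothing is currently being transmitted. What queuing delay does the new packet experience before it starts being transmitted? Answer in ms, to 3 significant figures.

Each queued packet: L/R = 32000/1300000000 = 0.0246154 ms.
5 queued → 0.123077 ms.
Queuing delay = 0.123 ms.

0.123 ms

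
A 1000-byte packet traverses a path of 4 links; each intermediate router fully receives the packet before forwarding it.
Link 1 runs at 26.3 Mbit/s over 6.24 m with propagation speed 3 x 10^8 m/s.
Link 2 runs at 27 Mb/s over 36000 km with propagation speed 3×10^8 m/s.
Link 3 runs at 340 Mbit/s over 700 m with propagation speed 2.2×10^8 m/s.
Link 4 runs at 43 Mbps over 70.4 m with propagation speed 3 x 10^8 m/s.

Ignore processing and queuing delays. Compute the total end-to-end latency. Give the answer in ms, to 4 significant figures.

120.8 ms

L = 1000 × 8 = 8000 bits.
Transmission delays (L/R per hop): 0.304183, 0.296296, 0.0235294, 0.186047 ms; sum = 0.810055 ms.
Propagation delays (d/s per hop): 2.08e-05, 120, 0.00318182, 0.000234667 ms; sum = 120.003 ms.
End-to-end = 120.8 ms.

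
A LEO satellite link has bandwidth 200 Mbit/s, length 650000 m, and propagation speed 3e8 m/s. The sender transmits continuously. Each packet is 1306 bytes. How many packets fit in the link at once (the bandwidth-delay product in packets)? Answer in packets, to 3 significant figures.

41.5 packets

Propagation delay = 650000 / 300000000 = 0.00216667 s.
BDP = R × t_prop = 200000000 × 0.00216667 = 433333 bits.
In packets of 10448 bits: 41.5 packets.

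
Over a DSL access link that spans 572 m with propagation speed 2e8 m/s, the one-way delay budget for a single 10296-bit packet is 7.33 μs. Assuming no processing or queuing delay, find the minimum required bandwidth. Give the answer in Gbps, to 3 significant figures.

Propagation delay = 572 / 200000000 = 2.86 μs.
Transmission budget = 7.33 − 2.86 = 4.47 μs.
R ≥ L / t_tx = 10296 bits / 4.47e-06 s = 2.30 Gbps.

2.30 Gbps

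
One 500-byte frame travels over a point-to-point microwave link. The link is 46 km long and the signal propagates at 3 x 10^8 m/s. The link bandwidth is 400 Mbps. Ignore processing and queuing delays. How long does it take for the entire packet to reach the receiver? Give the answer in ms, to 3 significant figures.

L = 500 × 8 = 4000 bits.
Transmission delay = L/R = 4000 / 400000000 = 0.01 ms.
Propagation delay = d/s = 46000 m / 300000000 m/s = 0.153333 ms.
Total = 0.163 ms.

0.163 ms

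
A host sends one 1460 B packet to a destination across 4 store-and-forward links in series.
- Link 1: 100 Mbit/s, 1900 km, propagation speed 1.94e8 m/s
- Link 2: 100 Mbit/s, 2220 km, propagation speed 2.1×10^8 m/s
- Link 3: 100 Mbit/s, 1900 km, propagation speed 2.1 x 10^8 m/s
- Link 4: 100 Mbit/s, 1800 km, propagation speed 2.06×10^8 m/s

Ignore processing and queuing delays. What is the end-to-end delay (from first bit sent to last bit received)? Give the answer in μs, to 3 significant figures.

L = 1460 × 8 = 11680 bits.
Transmission delay per hop = L/R = 11680/100000000 = 116.8 μs; 4 hops → 467.2 μs.
Propagation delays (d/s per hop): 9793.81, 10571.4, 9047.62, 8737.86 μs; sum = 38150.7 μs.
End-to-end = 38600 μs.

38600 μs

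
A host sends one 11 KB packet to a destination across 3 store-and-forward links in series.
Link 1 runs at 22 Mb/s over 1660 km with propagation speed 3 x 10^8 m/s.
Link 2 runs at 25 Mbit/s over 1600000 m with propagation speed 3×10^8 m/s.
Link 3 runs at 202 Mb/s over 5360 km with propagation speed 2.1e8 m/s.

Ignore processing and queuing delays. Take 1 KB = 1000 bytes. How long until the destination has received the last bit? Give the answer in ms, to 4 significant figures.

L = 88000 bits.
Transmission delays (L/R per hop): 4, 3.52, 0.435644 ms; sum = 7.95564 ms.
Propagation delays (d/s per hop): 5.53333, 5.33333, 25.5238 ms; sum = 36.3905 ms.
End-to-end = 44.35 ms.

44.35 ms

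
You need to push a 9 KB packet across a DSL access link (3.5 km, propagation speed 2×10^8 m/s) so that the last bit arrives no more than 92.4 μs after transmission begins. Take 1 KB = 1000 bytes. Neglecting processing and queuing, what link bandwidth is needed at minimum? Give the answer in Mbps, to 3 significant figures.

L = 72000 bits.
Propagation delay = 3500 / 200000000 = 17.5 μs.
Transmission budget = 92.4 − 17.5 = 74.9 μs.
R ≥ L / t_tx = 72000 bits / 7.49e-05 s = 961 Mbps.

961 Mbps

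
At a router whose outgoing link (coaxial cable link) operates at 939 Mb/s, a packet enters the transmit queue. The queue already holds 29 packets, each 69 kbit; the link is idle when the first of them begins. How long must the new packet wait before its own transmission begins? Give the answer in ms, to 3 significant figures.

Each queued packet: L/R = 69000/939000000 = 0.0734824 ms.
29 queued → 2.13099 ms.
Queuing delay = 2.13 ms.

2.13 ms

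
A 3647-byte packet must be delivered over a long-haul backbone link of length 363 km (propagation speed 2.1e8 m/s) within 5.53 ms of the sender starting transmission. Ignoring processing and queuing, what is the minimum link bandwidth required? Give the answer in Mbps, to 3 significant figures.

L = 29176 bits.
Propagation delay = 363000 / 210000000 = 1.72857 ms.
Transmission budget = 5.53 − 1.72857 = 3.80143 ms.
R ≥ L / t_tx = 29176 bits / 0.00380143 s = 7.68 Mbps.

7.68 Mbps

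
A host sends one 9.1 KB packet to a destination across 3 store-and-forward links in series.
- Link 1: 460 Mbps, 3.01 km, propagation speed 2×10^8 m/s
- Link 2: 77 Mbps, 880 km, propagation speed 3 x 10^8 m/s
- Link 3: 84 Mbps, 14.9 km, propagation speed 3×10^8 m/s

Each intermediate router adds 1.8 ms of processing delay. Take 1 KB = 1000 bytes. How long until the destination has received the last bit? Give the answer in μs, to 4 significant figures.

8568 μs

L = 72800 bits.
Transmission delays (L/R per hop): 158.261, 945.455, 866.667 μs; sum = 1970.38 μs.
Propagation delays (d/s per hop): 15.05, 2933.33, 49.6667 μs; sum = 2998.05 μs.
Processing at 2 router(s): 2 × 1.8 ms = 3600 μs.
End-to-end = 8568 μs.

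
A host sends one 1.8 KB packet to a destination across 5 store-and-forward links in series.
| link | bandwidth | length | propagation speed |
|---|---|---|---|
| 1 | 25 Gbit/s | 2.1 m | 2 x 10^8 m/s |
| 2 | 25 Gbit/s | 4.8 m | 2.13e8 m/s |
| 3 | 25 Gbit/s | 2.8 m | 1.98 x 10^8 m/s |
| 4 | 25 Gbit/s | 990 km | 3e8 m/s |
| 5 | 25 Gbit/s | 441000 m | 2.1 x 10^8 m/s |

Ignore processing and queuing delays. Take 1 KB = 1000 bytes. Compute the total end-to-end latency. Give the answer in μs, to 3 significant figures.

L = 14400 bits.
Transmission delay per hop = L/R = 14400/25000000000 = 0.576 μs; 5 hops → 2.88 μs.
Propagation delays (d/s per hop): 0.0105, 0.0225352, 0.0141414, 3300, 2100 μs; sum = 5400.05 μs.
End-to-end = 5400 μs.

5400 μs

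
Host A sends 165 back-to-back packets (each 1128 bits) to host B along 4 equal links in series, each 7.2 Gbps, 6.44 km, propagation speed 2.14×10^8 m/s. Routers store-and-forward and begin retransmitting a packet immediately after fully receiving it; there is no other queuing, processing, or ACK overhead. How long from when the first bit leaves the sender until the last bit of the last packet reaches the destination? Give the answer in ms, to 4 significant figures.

0.1467 ms

Per-hop transmission t_tx = L/R = 1128/7200000000 = 0.000156667 ms.
Per-hop propagation t_prop = 6440/214000000 = 0.0300935 ms.
Pipeline fill: first packet needs 4·t_tx to clear all hops; remaining 164 packets each add one t_tx.
Total = (4+165-1)·t_tx + 4·t_prop = 168·0.000156667 + 4·0.0300935 = 0.1467 ms.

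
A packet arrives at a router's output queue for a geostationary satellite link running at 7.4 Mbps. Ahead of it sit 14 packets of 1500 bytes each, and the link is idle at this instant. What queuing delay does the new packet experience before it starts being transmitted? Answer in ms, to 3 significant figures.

Each queued packet: L/R = 12000/7400000 = 1.62162 ms.
14 queued → 22.7027 ms.
Queuing delay = 22.7 ms.

22.7 ms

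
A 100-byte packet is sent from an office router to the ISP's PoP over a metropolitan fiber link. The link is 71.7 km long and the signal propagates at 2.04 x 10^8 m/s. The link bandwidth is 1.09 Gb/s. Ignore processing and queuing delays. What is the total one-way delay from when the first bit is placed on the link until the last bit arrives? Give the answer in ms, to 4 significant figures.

L = 100 × 8 = 800 bits.
Transmission delay = L/R = 800 / 1090000000 = 0.000733945 ms.
Propagation delay = d/s = 71700 m / 204000000 m/s = 0.351471 ms.
Total = 0.3522 ms.

0.3522 ms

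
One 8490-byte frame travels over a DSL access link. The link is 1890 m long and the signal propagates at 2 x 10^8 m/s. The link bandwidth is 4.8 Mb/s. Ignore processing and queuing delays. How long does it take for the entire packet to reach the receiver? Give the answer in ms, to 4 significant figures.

14.16 ms

L = 8490 × 8 = 67920 bits.
Transmission delay = L/R = 67920 / 4800000 = 14.15 ms.
Propagation delay = d/s = 1890 m / 200000000 m/s = 0.00945 ms.
Total = 14.16 ms.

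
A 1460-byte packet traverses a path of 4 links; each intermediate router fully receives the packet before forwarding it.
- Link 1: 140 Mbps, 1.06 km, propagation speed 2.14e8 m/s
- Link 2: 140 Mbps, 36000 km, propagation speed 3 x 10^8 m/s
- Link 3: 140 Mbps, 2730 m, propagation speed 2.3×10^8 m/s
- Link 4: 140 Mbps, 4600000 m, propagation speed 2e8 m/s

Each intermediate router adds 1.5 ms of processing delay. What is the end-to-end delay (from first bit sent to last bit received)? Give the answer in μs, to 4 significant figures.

147900 μs

L = 1460 × 8 = 11680 bits.
Transmission delay per hop = L/R = 11680/140000000 = 83.4286 μs; 4 hops → 333.714 μs.
Propagation delays (d/s per hop): 4.95327, 120000, 11.8696, 23000 μs; sum = 143017 μs.
Processing at 3 router(s): 3 × 1.5 ms = 4500 μs.
End-to-end = 147900 μs.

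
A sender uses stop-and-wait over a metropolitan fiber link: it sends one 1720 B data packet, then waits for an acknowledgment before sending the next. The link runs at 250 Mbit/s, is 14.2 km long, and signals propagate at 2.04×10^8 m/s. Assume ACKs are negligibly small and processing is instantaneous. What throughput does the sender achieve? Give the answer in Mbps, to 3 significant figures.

t_tx = L/R = 13760/250000000 = 5.504e-05 s.
t_prop = 14200/204000000 = 6.96078e-05 s; RTT = 0.000139216 s.
Cycle = t_tx + RTT = 0.000194256 s.
Throughput = L / cycle = 13760 / 0.000194256 = 70.8 Mbps.

70.8 Mbps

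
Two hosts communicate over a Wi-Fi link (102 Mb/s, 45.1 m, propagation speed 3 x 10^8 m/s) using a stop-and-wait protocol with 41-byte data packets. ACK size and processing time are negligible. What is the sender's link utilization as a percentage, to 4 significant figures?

91.45 %

t_tx = L/R = 328/102000000 = 3.21569e-06 s.
t_prop = 45.1/300000000 = 1.50333e-07 s; RTT = 3.00667e-07 s.
Cycle = t_tx + RTT = 3.51635e-06 s.
Utilization = t_tx / cycle = 3.21569e-06/3.51635e-06 = 91.45 %.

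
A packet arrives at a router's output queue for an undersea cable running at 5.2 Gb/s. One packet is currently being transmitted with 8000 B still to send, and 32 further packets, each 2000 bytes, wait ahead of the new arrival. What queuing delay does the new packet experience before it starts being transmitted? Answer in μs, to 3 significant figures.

Each queued packet: L/R = 16000/5200000000 = 3.07692 μs.
32 queued → 98.4615 μs.
Plus remaining 64000 bits of current packet: 12.3077 μs.
Queuing delay = 111 μs.

111 μs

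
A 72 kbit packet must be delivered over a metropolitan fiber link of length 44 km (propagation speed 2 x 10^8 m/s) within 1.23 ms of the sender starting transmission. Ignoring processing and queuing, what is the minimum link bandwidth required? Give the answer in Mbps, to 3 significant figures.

Propagation delay = 44000 / 200000000 = 0.22 ms.
Transmission budget = 1.23 − 0.22 = 1.01 ms.
R ≥ L / t_tx = 72000 bits / 0.00101 s = 71.3 Mbps.

71.3 Mbps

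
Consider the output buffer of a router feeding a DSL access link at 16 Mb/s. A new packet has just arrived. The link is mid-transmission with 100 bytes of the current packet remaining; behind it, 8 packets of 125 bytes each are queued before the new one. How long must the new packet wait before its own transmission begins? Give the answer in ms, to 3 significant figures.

Each queued packet: L/R = 1000/16000000 = 0.0625 ms.
8 queued → 0.5 ms.
Plus remaining 800 bits of current packet: 0.05 ms.
Queuing delay = 0.550 ms.

0.550 ms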